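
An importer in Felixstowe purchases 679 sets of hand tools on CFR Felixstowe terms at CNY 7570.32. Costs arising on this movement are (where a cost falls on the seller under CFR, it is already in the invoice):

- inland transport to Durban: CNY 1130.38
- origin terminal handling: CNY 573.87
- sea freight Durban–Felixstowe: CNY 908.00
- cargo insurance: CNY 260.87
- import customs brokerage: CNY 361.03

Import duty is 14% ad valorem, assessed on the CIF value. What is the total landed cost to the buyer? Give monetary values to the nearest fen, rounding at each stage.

CFR: the seller pays costs through ocean freight to the destination port, but not insurance.
Already in the invoice (seller's account under CFR): inland to port, origin terminal, freight — exclude.
CIF value = CFR price + insurance = 7570.32 + 260.87 = 7831.19
Import duty = 7831.19 × 14% = 1096.37
Buyer bears: insurance 260.87 + brokerage 361.03 + duty 1096.37 = 1718.27
Landed cost = invoice 7570.32 + 1718.27 = 9288.59

Total landed cost: CNY 9288.59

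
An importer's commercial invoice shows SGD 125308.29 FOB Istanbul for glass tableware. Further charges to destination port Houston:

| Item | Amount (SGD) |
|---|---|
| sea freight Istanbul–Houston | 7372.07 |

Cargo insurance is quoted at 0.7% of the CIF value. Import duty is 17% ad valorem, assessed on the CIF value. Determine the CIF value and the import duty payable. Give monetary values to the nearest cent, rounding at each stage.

CIF value: SGD 133615.67; import duty: SGD 22714.66

Let C be the CIF value. C = FOB price + freight + 0.7% × C
C − 0.7% × C = 125308.29 + 7372.07
0.993 × C = 132680.36
C = 132680.36 / 0.993 = 133615.67
Insurance premium = 0.7% × 133615.67 = 935.31
Import duty = 133615.67 × 17% = 22714.66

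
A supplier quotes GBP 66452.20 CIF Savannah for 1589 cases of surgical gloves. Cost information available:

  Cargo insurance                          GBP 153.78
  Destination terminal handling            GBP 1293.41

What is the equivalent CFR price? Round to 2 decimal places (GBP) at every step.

CFR price: GBP 66298.42

Not relevant to the conversion: destination terminal — on the buyer under both terms; not part of either seller's price.
From CIF to CFR, the seller no longer bears: insurance.
CFR price = 66452.20 − 153.78 = 66298.42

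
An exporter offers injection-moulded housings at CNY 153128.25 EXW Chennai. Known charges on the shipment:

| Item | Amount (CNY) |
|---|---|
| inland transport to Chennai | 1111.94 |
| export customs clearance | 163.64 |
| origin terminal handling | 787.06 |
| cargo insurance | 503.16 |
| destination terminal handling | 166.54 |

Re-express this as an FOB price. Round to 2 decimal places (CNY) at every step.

FOB price: CNY 155190.89

Not relevant to the conversion: destination terminal, insurance — on the buyer under both terms; not part of either seller's price.
From EXW to FOB, the seller additionally bears: inland to port, export clearance, origin terminal.
FOB price = 153128.25 + 1111.94 + 163.64 + 787.06 = 155190.89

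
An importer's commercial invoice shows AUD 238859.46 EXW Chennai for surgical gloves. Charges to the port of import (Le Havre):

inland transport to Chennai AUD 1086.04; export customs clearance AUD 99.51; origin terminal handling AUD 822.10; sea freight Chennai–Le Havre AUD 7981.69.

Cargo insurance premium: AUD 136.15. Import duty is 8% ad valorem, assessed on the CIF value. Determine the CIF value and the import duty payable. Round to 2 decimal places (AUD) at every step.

CIF = EXW price + pre-shipment costs + freight + insurance
CIF = 238859.46 + 1086.04 + 99.51 + 822.10 + 7981.69 + 136.15 = 248984.95
Import duty = 248984.95 × 8% = 19918.80

CIF value: AUD 248984.95; import duty: AUD 19918.80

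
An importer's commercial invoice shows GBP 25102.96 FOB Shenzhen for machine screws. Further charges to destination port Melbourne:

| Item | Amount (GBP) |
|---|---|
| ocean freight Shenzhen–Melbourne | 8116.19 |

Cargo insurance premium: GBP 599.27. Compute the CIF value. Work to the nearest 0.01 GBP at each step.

CIF = FOB price + freight + insurance
CIF = 25102.96 + 8116.19 + 599.27 = 33818.42

CIF value: GBP 33818.42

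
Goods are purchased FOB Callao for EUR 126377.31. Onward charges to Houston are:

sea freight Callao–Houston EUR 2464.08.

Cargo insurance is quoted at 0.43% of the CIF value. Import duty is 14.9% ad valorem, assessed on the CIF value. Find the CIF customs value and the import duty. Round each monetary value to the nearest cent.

Let C be the CIF value. C = FOB price + freight + 0.43% × C
C − 0.43% × C = 126377.31 + 2464.08
0.9957 × C = 128841.39
C = 128841.39 / 0.9957 = 129397.80
Insurance premium = 0.43% × 129397.80 = 556.41
Import duty = 129397.80 × 14.9% = 19280.27

CIF value: EUR 129397.80; import duty: EUR 19280.27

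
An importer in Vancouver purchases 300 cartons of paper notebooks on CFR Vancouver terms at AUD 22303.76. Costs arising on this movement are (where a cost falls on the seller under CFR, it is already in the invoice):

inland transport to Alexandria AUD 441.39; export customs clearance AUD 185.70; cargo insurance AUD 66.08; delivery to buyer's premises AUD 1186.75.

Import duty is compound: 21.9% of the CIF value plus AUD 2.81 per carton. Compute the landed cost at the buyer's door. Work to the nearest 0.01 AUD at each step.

CFR: the seller pays costs through ocean freight to the destination port, but not insurance.
Already in the invoice (seller's account under CFR): inland to port, export clearance — exclude.
CIF value = CFR price + insurance = 22303.76 + 66.08 = 22369.84
Ad valorem component: 22369.84 × 21.9% = 4898.99
Specific component: 300 × 2.81 = 843.00
Import duty = 4898.99 + 843.00 = 5741.99
Buyer bears: insurance 66.08 + delivery 1186.75 + duty 5741.99 = 6994.82
Landed cost = invoice 22303.76 + 6994.82 = 29298.58

Total landed cost: AUD 29298.58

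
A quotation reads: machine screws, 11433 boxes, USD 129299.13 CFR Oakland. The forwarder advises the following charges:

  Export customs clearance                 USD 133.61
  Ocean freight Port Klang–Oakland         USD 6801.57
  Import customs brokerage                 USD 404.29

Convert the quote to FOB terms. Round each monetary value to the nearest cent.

FOB price: USD 122497.56

Not relevant to the conversion: export clearance — on the seller under both CFR and FOB; already in the CFR price and stays in the FOB price. brokerage — on the buyer under both terms; not part of either seller's price.
From CFR to FOB, the seller no longer bears: freight.
FOB price = 129299.13 − 6801.57 = 122497.56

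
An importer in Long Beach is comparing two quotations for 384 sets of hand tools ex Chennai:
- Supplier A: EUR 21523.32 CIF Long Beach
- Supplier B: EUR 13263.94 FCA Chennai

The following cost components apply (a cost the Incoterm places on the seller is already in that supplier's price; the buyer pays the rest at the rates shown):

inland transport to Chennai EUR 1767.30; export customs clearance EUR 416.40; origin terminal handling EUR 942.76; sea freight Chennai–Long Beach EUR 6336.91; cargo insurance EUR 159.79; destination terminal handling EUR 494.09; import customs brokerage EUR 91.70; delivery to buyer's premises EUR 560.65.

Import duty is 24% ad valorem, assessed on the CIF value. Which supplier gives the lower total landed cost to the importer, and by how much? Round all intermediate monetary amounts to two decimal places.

Supplier B is cheaper by EUR 1016.70

Supplier A (CIF):
The CIF price already equals the CIF value: 21523.32
Import duty = 21523.32 × 24% = 5165.60
Buyer bears (A): 494.09 + 91.70 + 560.65 = 1146.44
Landed cost (A) = invoice 21523.32 + 1146.44 + duty 5165.60 = 27835.36
Supplier B (FCA):
CIF value = FCA price + origin terminal + freight + insurance = 13263.94 + 942.76 + 6336.91 + 159.79 = 20703.40
Import duty = 20703.40 × 24% = 4968.82
Buyer bears (B): 942.76 + 6336.91 + 159.79 + 494.09 + 91.70 + 560.65 = 8585.90
Landed cost (B) = invoice 13263.94 + 8585.90 + duty 4968.82 = 26818.66
Difference = |27835.36 − 26818.66| = 1016.70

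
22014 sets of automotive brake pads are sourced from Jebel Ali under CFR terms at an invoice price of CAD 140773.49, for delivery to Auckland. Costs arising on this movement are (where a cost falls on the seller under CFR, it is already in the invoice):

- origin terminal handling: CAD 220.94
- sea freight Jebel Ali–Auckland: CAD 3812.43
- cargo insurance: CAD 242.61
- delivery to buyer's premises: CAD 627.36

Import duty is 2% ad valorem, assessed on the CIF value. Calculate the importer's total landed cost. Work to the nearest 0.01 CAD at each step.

Total landed cost: CAD 144463.78

CFR: the seller pays costs through ocean freight to the destination port, but not insurance.
Already in the invoice (seller's account under CFR): origin terminal, freight — exclude.
CIF value = CFR price + insurance = 140773.49 + 242.61 = 141016.10
Import duty = 141016.10 × 2% = 2820.32
Buyer bears: insurance 242.61 + delivery 627.36 + duty 2820.32 = 3690.29
Landed cost = invoice 140773.49 + 3690.29 = 144463.78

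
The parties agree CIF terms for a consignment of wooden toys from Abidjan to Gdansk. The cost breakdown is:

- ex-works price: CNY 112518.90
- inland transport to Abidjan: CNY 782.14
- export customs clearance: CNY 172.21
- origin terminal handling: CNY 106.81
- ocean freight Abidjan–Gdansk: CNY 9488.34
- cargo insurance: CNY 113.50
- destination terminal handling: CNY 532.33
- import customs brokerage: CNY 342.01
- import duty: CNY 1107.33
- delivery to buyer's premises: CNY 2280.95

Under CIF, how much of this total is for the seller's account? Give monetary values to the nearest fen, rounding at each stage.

CIF: the seller pays costs through ocean freight and marine insurance to the destination port.
Seller's account: goods 112518.90 + inland to port 782.14 + export clearance 172.21 + origin terminal 106.81 + freight 9488.34 + insurance 113.50 = 123181.90
Buyer's account: destination terminal 532.33 + brokerage 342.01 + duty 1107.33 + delivery 2280.95 = 4262.62

Seller's account: CNY 123181.90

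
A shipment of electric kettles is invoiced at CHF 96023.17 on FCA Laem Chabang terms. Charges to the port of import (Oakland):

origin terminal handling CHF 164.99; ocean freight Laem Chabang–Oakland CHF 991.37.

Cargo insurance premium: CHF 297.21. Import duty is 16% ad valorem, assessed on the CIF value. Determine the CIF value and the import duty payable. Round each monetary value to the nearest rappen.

CIF = FCA price + pre-shipment costs + freight + insurance
CIF = 96023.17 + 164.99 + 991.37 + 297.21 = 97476.74
Import duty = 97476.74 × 16% = 15596.28

CIF value: CHF 97476.74; import duty: CHF 15596.28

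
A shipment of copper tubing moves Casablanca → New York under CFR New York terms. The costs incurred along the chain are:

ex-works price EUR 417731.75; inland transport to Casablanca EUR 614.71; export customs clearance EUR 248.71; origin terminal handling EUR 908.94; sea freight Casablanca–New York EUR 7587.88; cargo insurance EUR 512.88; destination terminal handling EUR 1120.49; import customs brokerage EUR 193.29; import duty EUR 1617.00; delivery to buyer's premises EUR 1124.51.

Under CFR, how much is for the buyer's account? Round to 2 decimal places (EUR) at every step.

Buyer's account: EUR 4568.17

CFR: the seller pays costs through ocean freight to the destination port, but not insurance.
Seller's account: goods 417731.75 + inland to port 614.71 + export clearance 248.71 + origin terminal 908.94 + freight 7587.88 = 427091.99
Buyer's account: insurance 512.88 + destination terminal 1120.49 + brokerage 193.29 + duty 1617.00 + delivery 1124.51 = 4568.17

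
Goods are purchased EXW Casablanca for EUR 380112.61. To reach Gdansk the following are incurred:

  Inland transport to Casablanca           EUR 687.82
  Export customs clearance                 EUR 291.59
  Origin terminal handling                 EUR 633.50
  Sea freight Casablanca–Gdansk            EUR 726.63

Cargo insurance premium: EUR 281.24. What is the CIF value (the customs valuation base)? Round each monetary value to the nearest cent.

CIF value: EUR 382733.39

CIF = EXW price + pre-shipment costs + freight + insurance
CIF = 380112.61 + 687.82 + 291.59 + 633.50 + 726.63 + 281.24 = 382733.39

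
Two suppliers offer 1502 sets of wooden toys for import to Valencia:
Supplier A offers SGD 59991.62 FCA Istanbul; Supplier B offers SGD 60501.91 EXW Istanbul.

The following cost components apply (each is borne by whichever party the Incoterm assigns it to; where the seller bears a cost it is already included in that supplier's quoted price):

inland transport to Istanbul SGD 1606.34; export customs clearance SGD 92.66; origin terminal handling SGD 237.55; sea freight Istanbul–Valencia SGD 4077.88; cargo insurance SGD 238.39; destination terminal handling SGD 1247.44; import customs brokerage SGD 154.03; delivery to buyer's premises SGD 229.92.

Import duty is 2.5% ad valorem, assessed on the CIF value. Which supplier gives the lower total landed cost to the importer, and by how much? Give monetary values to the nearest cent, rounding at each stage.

Supplier A is cheaper by SGD 2264.52

Supplier A (FCA):
CIF value = FCA price + origin terminal + freight + insurance = 59991.62 + 237.55 + 4077.88 + 238.39 = 64545.44
Import duty = 64545.44 × 2.5% = 1613.64
Buyer bears (A): 237.55 + 4077.88 + 238.39 + 1247.44 + 154.03 + 229.92 = 6185.21
Landed cost (A) = invoice 59991.62 + 6185.21 + duty 1613.64 = 67790.47
Supplier B (EXW):
CIF value = EXW price + inland to port + export clearance + origin terminal + freight + insurance = 60501.91 + 1606.34 + 92.66 + 237.55 + 4077.88 + 238.39 = 66754.73
Import duty = 66754.73 × 2.5% = 1668.87
Buyer bears (B): 1606.34 + 92.66 + 237.55 + 4077.88 + 238.39 + 1247.44 + 154.03 + 229.92 = 7884.21
Landed cost (B) = invoice 60501.91 + 7884.21 + duty 1668.87 = 70054.99
Difference = |67790.47 − 70054.99| = 2264.52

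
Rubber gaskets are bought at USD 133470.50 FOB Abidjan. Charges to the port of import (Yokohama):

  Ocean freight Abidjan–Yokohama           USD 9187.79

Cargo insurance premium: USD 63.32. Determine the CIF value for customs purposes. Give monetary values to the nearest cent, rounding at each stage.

CIF value: USD 142721.61

CIF = FOB price + freight + insurance
CIF = 133470.50 + 9187.79 + 63.32 = 142721.61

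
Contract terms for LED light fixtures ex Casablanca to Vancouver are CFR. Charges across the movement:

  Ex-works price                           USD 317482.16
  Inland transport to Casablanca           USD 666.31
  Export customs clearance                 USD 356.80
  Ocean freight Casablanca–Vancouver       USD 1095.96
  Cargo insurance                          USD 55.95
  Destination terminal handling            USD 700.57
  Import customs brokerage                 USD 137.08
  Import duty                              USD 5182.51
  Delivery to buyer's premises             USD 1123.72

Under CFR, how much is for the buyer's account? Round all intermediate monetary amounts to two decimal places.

CFR: the seller pays costs through ocean freight to the destination port, but not insurance.
Seller's account: goods 317482.16 + inland to port 666.31 + export clearance 356.80 + freight 1095.96 = 319601.23
Buyer's account: insurance 55.95 + destination terminal 700.57 + brokerage 137.08 + duty 5182.51 + delivery 1123.72 = 7199.83

Buyer's account: USD 7199.83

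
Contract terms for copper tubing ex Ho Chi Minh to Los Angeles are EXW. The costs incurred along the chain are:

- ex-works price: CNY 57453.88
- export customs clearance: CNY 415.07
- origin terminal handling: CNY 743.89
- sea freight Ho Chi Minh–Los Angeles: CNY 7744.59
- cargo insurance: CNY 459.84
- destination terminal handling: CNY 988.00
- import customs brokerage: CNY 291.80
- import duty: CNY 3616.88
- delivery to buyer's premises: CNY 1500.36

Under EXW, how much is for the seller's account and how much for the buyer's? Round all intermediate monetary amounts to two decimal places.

Seller: CNY 57453.88; buyer: CNY 15760.43

EXW: the seller makes goods available at their premises; the buyer bears all onward costs.
Seller's account: goods 57453.88 = 57453.88
Buyer's account: export clearance 415.07 + origin terminal 743.89 + freight 7744.59 + insurance 459.84 + destination terminal 988.00 + brokerage 291.80 + duty 3616.88 + delivery 1500.36 = 15760.43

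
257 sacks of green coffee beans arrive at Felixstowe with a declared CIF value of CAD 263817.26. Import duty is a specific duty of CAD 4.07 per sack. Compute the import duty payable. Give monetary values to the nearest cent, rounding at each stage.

Import duty: CAD 1045.99

Import duty = 257 × 4.07 = 1045.99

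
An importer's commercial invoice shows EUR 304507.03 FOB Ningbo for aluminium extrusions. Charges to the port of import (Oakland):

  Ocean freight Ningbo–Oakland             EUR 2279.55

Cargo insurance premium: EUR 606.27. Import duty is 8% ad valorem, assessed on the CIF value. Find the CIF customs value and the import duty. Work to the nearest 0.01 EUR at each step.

CIF value: EUR 307392.85; import duty: EUR 24591.43

CIF = FOB price + freight + insurance
CIF = 304507.03 + 2279.55 + 606.27 = 307392.85
Import duty = 307392.85 × 8% = 24591.43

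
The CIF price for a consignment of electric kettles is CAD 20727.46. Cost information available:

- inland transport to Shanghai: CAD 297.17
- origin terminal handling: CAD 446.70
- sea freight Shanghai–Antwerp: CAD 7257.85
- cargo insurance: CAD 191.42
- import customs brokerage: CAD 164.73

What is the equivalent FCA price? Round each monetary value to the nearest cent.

FCA price: CAD 12831.49

Not relevant to the conversion: inland to port — on the seller under both CIF and FCA; already in the CIF price and stays in the FCA price. brokerage — on the buyer under both terms; not part of either seller's price.
From CIF to FCA, the seller no longer bears: origin terminal, freight, insurance.
FCA price = 20727.46 − 446.70 − 7257.85 − 191.42 = 12831.49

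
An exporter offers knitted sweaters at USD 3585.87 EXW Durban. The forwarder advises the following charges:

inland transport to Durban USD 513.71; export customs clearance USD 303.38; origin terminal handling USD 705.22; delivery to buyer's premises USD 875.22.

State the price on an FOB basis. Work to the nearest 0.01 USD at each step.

Not relevant to the conversion: delivery — on the buyer under both terms; not part of either seller's price.
From EXW to FOB, the seller additionally bears: inland to port, export clearance, origin terminal.
FOB price = 3585.87 + 513.71 + 303.38 + 705.22 = 5108.18

FOB price: USD 5108.18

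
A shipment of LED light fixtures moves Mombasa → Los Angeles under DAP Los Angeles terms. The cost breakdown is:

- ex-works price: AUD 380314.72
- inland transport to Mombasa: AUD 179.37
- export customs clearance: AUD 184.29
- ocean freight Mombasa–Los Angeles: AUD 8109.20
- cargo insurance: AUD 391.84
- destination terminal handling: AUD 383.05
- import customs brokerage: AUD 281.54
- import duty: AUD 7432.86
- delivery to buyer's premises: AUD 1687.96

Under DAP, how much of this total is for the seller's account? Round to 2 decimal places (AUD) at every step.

DAP: the seller bears all costs to the named destination except import duty and clearance.
Seller's account: goods 380314.72 + inland to port 179.37 + export clearance 184.29 + freight 8109.20 + insurance 391.84 + destination terminal 383.05 + delivery 1687.96 = 391250.43
Buyer's account: brokerage 281.54 + duty 7432.86 = 7714.40

Seller's account: AUD 391250.43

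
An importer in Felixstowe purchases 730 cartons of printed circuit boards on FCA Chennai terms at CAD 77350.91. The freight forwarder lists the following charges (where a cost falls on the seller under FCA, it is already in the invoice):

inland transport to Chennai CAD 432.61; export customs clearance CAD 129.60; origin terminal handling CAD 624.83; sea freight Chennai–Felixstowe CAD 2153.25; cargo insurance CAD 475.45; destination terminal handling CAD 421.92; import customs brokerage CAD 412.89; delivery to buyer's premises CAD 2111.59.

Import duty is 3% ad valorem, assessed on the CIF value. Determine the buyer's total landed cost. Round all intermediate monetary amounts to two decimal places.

Total landed cost: CAD 85968.97

FCA: the seller delivers export-cleared goods to the carrier; the buyer bears costs from that point.
Already in the invoice (seller's account under FCA): inland to port, export clearance — exclude.
CIF value = FCA price + origin terminal + freight + insurance = 77350.91 + 624.83 + 2153.25 + 475.45 = 80604.44
Import duty = 80604.44 × 3% = 2418.13
Buyer bears: origin terminal 624.83 + freight 2153.25 + insurance 475.45 + destination terminal 421.92 + brokerage 412.89 + delivery 2111.59 + duty 2418.13 = 8618.06
Landed cost = invoice 77350.91 + 8618.06 = 85968.97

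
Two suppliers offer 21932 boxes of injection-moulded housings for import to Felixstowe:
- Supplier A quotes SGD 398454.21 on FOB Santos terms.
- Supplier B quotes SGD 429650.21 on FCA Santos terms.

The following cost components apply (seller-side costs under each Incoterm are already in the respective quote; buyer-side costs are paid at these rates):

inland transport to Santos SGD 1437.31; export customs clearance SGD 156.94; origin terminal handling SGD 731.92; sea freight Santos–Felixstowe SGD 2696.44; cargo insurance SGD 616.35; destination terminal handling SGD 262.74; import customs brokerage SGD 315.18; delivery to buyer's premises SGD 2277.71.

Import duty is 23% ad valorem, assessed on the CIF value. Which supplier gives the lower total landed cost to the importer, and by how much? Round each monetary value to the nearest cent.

Supplier A (FOB):
CIF value = FOB price + freight + insurance = 398454.21 + 2696.44 + 616.35 = 401767.00
Import duty = 401767.00 × 23% = 92406.41
Buyer bears (A): 2696.44 + 616.35 + 262.74 + 315.18 + 2277.71 = 6168.42
Landed cost (A) = invoice 398454.21 + 6168.42 + duty 92406.41 = 497029.04
Supplier B (FCA):
CIF value = FCA price + origin terminal + freight + insurance = 429650.21 + 731.92 + 2696.44 + 616.35 = 433694.92
Import duty = 433694.92 × 23% = 99749.83
Buyer bears (B): 731.92 + 2696.44 + 616.35 + 262.74 + 315.18 + 2277.71 = 6900.34
Landed cost (B) = invoice 429650.21 + 6900.34 + duty 99749.83 = 536300.38
Difference = |497029.04 − 536300.38| = 39271.34

Supplier A is cheaper by SGD 39271.34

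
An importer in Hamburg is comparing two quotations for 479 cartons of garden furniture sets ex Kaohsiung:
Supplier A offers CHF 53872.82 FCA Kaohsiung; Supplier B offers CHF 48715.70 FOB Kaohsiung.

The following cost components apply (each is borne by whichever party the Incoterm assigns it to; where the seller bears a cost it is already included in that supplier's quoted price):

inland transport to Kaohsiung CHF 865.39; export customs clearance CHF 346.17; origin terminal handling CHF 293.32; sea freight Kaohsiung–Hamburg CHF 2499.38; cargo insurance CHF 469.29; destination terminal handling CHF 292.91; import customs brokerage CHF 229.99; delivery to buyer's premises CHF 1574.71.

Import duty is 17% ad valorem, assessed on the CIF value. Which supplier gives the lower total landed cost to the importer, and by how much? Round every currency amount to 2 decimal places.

Supplier B is cheaper by CHF 6377.02

Supplier A (FCA):
CIF value = FCA price + origin terminal + freight + insurance = 53872.82 + 293.32 + 2499.38 + 469.29 = 57134.81
Import duty = 57134.81 × 17% = 9712.92
Buyer bears (A): 293.32 + 2499.38 + 469.29 + 292.91 + 229.99 + 1574.71 = 5359.60
Landed cost (A) = invoice 53872.82 + 5359.60 + duty 9712.92 = 68945.34
Supplier B (FOB):
CIF value = FOB price + freight + insurance = 48715.70 + 2499.38 + 469.29 = 51684.37
Import duty = 51684.37 × 17% = 8786.34
Buyer bears (B): 2499.38 + 469.29 + 292.91 + 229.99 + 1574.71 = 5066.28
Landed cost (B) = invoice 48715.70 + 5066.28 + duty 8786.34 = 62568.32
Difference = |68945.34 − 62568.32| = 6377.02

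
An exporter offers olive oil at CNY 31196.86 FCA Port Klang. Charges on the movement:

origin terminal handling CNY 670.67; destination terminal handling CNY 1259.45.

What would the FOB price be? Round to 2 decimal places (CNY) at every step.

Not relevant to the conversion: destination terminal — on the buyer under both terms; not part of either seller's price.
From FCA to FOB, the seller additionally bears: origin terminal.
FOB price = 31196.86 + 670.67 = 31867.53

FOB price: CNY 31867.53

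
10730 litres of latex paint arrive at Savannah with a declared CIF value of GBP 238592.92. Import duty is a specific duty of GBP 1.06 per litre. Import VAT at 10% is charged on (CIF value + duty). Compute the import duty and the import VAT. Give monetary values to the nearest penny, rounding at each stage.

Import duty: GBP 11373.80; import VAT: GBP 24996.67

Import duty = 10730 × 1.06 = 11373.80
VAT base = CIF + duty = 238592.92 + 11373.80 = 249966.72
Import VAT = 249966.72 × 10% = 24996.67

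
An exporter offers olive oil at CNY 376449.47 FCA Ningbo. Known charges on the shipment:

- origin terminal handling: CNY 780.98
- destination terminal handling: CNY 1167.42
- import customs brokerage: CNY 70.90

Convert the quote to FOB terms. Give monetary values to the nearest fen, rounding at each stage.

FOB price: CNY 377230.45

Not relevant to the conversion: destination terminal, brokerage — on the buyer under both terms; not part of either seller's price.
From FCA to FOB, the seller additionally bears: origin terminal.
FOB price = 376449.47 + 780.98 = 377230.45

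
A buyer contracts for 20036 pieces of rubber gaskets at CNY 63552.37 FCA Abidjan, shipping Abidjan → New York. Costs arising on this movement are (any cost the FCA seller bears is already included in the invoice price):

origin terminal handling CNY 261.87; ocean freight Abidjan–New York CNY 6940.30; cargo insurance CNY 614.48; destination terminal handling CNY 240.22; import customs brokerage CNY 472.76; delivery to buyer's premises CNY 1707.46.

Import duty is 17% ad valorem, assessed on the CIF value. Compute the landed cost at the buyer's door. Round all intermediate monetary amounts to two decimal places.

Total landed cost: CNY 85922.19

FCA: the seller delivers export-cleared goods to the carrier; the buyer bears costs from that point.
CIF value = FCA price + origin terminal + freight + insurance = 63552.37 + 261.87 + 6940.30 + 614.48 = 71369.02
Import duty = 71369.02 × 17% = 12132.73
Buyer bears: origin terminal 261.87 + freight 6940.30 + insurance 614.48 + destination terminal 240.22 + brokerage 472.76 + delivery 1707.46 + duty 12132.73 = 22369.82
Landed cost = invoice 63552.37 + 22369.82 = 85922.19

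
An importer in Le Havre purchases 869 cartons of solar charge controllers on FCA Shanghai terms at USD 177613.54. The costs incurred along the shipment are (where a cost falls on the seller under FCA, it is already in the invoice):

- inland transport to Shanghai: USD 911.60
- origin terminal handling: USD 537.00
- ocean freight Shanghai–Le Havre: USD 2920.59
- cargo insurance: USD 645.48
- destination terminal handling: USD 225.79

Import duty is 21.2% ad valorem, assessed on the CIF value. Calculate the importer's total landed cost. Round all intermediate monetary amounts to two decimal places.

FCA: the seller delivers export-cleared goods to the carrier; the buyer bears costs from that point.
Already in the invoice (seller's account under FCA): inland to port — exclude.
CIF value = FCA price + origin terminal + freight + insurance = 177613.54 + 537.00 + 2920.59 + 645.48 = 181716.61
Import duty = 181716.61 × 21.2% = 38523.92
Buyer bears: origin terminal 537.00 + freight 2920.59 + insurance 645.48 + destination terminal 225.79 + duty 38523.92 = 42852.78
Landed cost = invoice 177613.54 + 42852.78 = 220466.32

Total landed cost: USD 220466.32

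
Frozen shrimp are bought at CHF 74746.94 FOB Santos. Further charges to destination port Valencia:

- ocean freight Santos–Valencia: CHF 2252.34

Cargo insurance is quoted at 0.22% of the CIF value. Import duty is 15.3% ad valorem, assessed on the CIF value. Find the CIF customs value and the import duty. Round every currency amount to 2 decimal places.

CIF value: CHF 77169.05; import duty: CHF 11806.86

Let C be the CIF value. C = FOB price + freight + 0.22% × C
C − 0.22% × C = 74746.94 + 2252.34
0.9978 × C = 76999.28
C = 76999.28 / 0.9978 = 77169.05
Insurance premium = 0.22% × 77169.05 = 169.77
Import duty = 77169.05 × 15.3% = 11806.86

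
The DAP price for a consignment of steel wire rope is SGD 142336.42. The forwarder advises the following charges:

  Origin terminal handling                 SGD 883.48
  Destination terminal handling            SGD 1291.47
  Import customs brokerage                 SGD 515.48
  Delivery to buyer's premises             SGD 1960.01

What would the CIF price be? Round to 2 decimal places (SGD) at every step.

CIF price: SGD 139084.94

Not relevant to the conversion: origin terminal — on the seller under both DAP and CIF; already in the DAP price and stays in the CIF price. brokerage — on the buyer under both terms; not part of either seller's price.
From DAP to CIF, the seller no longer bears: destination terminal, delivery.
CIF price = 142336.42 − 1291.47 − 1960.01 = 139084.94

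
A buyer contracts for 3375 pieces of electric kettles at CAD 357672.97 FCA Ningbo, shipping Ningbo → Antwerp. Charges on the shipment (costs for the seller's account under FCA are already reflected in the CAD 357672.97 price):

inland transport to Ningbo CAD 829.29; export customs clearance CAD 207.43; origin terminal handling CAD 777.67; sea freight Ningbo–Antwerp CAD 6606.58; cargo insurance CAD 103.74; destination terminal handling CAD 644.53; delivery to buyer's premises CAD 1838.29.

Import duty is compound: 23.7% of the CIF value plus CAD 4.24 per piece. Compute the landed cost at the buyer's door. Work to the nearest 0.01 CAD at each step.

Total landed cost: CAD 468496.93

FCA: the seller delivers export-cleared goods to the carrier; the buyer bears costs from that point.
Already in the invoice (seller's account under FCA): inland to port, export clearance — exclude.
CIF value = FCA price + origin terminal + freight + insurance = 357672.97 + 777.67 + 6606.58 + 103.74 = 365160.96
Ad valorem component: 365160.96 × 23.7% = 86543.15
Specific component: 3375 × 4.24 = 14310.00
Import duty = 86543.15 + 14310.00 = 100853.15
Buyer bears: origin terminal 777.67 + freight 6606.58 + insurance 103.74 + destination terminal 644.53 + delivery 1838.29 + duty 100853.15 = 110823.96
Landed cost = invoice 357672.97 + 110823.96 = 468496.93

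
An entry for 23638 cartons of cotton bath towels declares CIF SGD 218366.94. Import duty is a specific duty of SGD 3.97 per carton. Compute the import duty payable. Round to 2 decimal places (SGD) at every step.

Import duty = 23638 × 3.97 = 93842.86

Import duty: SGD 93842.86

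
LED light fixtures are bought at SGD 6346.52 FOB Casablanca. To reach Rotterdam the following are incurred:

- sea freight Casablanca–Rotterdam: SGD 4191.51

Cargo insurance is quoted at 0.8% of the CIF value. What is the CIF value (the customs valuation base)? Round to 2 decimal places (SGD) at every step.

Let C be the CIF value. C = FOB price + freight + 0.8% × C
C − 0.8% × C = 6346.52 + 4191.51
0.992 × C = 10538.03
C = 10538.03 / 0.992 = 10623.01
Insurance premium = 0.8% × 10623.01 = 84.98

CIF value: SGD 10623.01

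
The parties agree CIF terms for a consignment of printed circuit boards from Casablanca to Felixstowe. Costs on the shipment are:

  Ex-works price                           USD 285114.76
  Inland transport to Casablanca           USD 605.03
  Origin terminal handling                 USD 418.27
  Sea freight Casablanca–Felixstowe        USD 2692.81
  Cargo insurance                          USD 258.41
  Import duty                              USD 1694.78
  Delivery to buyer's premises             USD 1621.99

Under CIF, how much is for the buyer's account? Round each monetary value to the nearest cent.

CIF: the seller pays costs through ocean freight and marine insurance to the destination port.
Seller's account: goods 285114.76 + inland to port 605.03 + origin terminal 418.27 + freight 2692.81 + insurance 258.41 = 289089.28
Buyer's account: duty 1694.78 + delivery 1621.99 = 3316.77

Buyer's account: USD 3316.77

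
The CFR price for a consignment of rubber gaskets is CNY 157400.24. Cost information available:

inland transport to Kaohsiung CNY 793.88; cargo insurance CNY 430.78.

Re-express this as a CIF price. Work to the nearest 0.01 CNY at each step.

CIF price: CNY 157831.02

Not relevant to the conversion: inland to port — on the seller under both CFR and CIF; already in the CFR price and stays in the CIF price.
From CFR to CIF, the seller additionally bears: insurance.
CIF price = 157400.24 + 430.78 = 157831.02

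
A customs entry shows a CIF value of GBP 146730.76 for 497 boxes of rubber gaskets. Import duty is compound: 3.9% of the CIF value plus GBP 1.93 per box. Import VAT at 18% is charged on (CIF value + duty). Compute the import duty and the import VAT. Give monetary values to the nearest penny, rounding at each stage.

Import duty: GBP 6681.71; import VAT: GBP 27614.24

Ad valorem component: 146730.76 × 3.9% = 5722.50
Specific component: 497 × 1.93 = 959.21
Import duty = 5722.50 + 959.21 = 6681.71
VAT base = CIF + duty = 146730.76 + 6681.71 = 153412.47
Import VAT = 153412.47 × 18% = 27614.24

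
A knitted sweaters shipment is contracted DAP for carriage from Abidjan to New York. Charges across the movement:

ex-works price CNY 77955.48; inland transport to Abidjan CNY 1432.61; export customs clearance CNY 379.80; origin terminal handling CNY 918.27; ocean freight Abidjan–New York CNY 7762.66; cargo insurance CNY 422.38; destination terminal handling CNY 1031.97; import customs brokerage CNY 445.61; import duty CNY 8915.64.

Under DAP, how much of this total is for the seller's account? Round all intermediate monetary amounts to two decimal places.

Seller's account: CNY 89903.17

DAP: the seller bears all costs to the named destination except import duty and clearance.
Seller's account: goods 77955.48 + inland to port 1432.61 + export clearance 379.80 + origin terminal 918.27 + freight 7762.66 + insurance 422.38 + destination terminal 1031.97 = 89903.17
Buyer's account: brokerage 445.61 + duty 8915.64 = 9361.25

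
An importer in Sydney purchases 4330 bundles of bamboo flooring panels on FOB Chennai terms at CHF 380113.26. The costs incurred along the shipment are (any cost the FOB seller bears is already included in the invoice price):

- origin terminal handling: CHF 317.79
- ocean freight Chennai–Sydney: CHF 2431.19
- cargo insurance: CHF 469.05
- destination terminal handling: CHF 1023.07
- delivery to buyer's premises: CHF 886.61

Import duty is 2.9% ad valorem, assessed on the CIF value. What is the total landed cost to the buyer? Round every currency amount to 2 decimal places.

FOB: the seller bears costs until goods are on board at the origin port; the buyer bears freight, insurance and all costs thereafter.
Already in the invoice (seller's account under FOB): origin terminal — exclude.
CIF value = FOB price + freight + insurance = 380113.26 + 2431.19 + 469.05 = 383013.50
Import duty = 383013.50 × 2.9% = 11107.39
Buyer bears: freight 2431.19 + insurance 469.05 + destination terminal 1023.07 + delivery 886.61 + duty 11107.39 = 15917.31
Landed cost = invoice 380113.26 + 15917.31 = 396030.57

Total landed cost: CHF 396030.57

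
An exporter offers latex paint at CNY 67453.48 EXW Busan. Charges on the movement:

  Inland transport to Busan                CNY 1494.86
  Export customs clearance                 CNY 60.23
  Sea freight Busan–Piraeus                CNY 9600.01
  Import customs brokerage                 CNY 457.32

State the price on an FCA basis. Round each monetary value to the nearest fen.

Not relevant to the conversion: brokerage, freight — on the buyer under both terms; not part of either seller's price.
From EXW to FCA, the seller additionally bears: inland to port, export clearance.
FCA price = 67453.48 + 1494.86 + 60.23 = 69008.57

FCA price: CNY 69008.57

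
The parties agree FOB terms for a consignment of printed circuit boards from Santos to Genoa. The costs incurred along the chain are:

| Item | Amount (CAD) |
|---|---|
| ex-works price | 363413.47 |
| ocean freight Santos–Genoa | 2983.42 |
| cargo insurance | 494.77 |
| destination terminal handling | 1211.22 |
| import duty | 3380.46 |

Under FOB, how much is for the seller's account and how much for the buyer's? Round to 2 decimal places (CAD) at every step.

FOB: the seller bears costs until goods are on board at the origin port; the buyer bears freight, insurance and all costs thereafter.
Seller's account: goods 363413.47 = 363413.47
Buyer's account: freight 2983.42 + insurance 494.77 + destination terminal 1211.22 + duty 3380.46 = 8069.87

Seller: CAD 363413.47; buyer: CAD 8069.87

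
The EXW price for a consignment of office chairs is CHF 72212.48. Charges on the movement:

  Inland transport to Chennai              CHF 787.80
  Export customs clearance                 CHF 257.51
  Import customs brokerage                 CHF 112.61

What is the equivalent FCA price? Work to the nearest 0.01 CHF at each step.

FCA price: CHF 73257.79

Not relevant to the conversion: brokerage — on the buyer under both terms; not part of either seller's price.
From EXW to FCA, the seller additionally bears: inland to port, export clearance.
FCA price = 72212.48 + 787.80 + 257.51 = 73257.79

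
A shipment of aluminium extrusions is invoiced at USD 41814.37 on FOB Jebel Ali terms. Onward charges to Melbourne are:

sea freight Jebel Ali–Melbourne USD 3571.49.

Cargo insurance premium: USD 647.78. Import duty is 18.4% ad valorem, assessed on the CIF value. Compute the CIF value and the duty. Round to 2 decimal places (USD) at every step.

CIF value: USD 46033.64; import duty: USD 8470.19

CIF = FOB price + freight + insurance
CIF = 41814.37 + 3571.49 + 647.78 = 46033.64
Import duty = 46033.64 × 18.4% = 8470.19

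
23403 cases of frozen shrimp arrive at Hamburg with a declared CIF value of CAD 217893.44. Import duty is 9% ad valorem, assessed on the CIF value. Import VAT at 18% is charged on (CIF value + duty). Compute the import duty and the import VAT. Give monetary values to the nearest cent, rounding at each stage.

Import duty: CAD 19610.41; import VAT: CAD 42750.69

Import duty = 217893.44 × 9% = 19610.41
VAT base = CIF + duty = 217893.44 + 19610.41 = 237503.85
Import VAT = 237503.85 × 18% = 42750.69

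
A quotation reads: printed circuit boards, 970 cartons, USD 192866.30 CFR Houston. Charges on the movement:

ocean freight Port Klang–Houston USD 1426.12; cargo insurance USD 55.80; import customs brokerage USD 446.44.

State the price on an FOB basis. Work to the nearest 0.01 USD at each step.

Not relevant to the conversion: brokerage, insurance — on the buyer under both terms; not part of either seller's price.
From CFR to FOB, the seller no longer bears: freight.
FOB price = 192866.30 − 1426.12 = 191440.18

FOB price: USD 191440.18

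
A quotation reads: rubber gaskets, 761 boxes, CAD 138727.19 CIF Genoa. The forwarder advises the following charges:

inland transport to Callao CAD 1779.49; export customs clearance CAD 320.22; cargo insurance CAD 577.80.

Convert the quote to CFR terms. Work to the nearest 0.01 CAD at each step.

Not relevant to the conversion: inland to port, export clearance — on the seller under both CIF and CFR; already in the CIF price and stays in the CFR price.
From CIF to CFR, the seller no longer bears: insurance.
CFR price = 138727.19 − 577.80 = 138149.39

CFR price: CAD 138149.39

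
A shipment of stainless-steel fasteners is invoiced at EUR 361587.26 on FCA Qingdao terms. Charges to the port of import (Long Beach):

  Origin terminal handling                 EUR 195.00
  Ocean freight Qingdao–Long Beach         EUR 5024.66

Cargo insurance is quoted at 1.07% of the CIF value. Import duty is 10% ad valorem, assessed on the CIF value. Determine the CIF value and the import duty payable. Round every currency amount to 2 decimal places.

CIF value: EUR 370774.20; import duty: EUR 37077.42

Let C be the CIF value. C = FCA price + pre-shipment costs + freight + 1.07% × C
C − 1.07% × C = 361587.26 + 195.00 + 5024.66
0.9893 × C = 366806.92
C = 366806.92 / 0.9893 = 370774.20
Insurance premium = 1.07% × 370774.20 = 3967.28
Import duty = 370774.20 × 10% = 37077.42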